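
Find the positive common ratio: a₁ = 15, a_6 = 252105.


r^(n-1) = aₙ/a₁
r^5 = 252105/15 = 16807
r = 16807^(1/5)
= 7

r = 7


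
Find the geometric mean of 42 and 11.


GM = √(42×11) = √462 = 21.4942

GM = 21.4942


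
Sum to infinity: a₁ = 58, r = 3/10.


S∞ = a₁/(1-r) = 58/(1 - 3/10)
= 58/(7/10)
= 580/7

S∞ = 580/7


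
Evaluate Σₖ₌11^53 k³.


Σₖ₌11^53 k³ = [53·54/2]² − [10·11/2]²
= 2047761 − 3025 = 2044736

Σk³ = 2044736


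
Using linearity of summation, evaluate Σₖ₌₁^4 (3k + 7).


Σ(3k+7) = 3·Σk + 7·n
= 3·10 + 7·4
= 30 + 28 = 58

Σ = 58


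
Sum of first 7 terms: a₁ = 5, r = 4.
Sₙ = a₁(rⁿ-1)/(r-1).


Sₙ = 5×(4^7 - 1)/(4 - 1)
= 5×(16384 - 1)/3
= 5×16383/3
= 27305

S_7 = 27305


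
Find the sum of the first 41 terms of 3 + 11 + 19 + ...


aₙ = 3 + (41-1)×8 = 323
Sₙ = n(a₁+aₙ)/2 = 41×(3+323)/2
= 41×326/2 = 6683

S_41 = 6683


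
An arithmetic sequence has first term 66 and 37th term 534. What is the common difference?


d = (aₙ - a₁)/(n-1)
= (534 - 66)/(37-1)
= 468/36 = 13

d = 13


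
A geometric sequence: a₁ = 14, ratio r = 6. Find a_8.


aₙ = a₁·r^(n-1)
= 14×6^7
= 14×279936
= 3919104

a_8 = 3919104


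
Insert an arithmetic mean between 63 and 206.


AM = (63 + 206)/2 = 269/2 = 134.5

AM = 134.5


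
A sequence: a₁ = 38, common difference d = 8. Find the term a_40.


aₙ = a₁ + (n-1)d
= 38 + (40-1)×8
= 38 + 312
= 350

a_40 = 350


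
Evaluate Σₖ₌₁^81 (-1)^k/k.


S = -1 + 1/2 - 1/3 + 1/4 - 1/5 + 1/6 - 1/7 + 1/8 ± ...
= -0.6993
(Full series converges to -ln(2) ≈ -0.6931)

S_81 = -0.6993


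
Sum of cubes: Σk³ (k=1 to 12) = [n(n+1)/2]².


n(n+1)/2 = 12×13/2 = 78
Σk³ = 78² = 6084

Σk³ = 6084


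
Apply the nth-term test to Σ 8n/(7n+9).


lim(n→∞) 8n/(7n+9) = 8/7 = 8/7  (divide numerator and denominator by n)
lim aₙ = 8/7 ≠ 0 → series DIVERGES

Diverges (lim aₙ = 8/7 ≠ 0)


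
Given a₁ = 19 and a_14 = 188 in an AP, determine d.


d = (aₙ - a₁)/(n-1)
= (188 - 19)/(14-1)
= 169/13 = 13

d = 13


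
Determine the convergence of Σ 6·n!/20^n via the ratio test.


aₙ = 6·n!/20^n
a_{n+1}/aₙ = (n+1)!/20^(n+1) × 20^n/n!  (constant 6 cancels)
= (n+1)/20
L = lim(n→∞) (n+1)/20 = ∞
L > 1 → series DIVERGES

Diverges (ratio test: L = ∞ > 1)


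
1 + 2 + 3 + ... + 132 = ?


n(n+1)/2 = 132×133/2 = 17556/2 = 8778

Σk = 8778


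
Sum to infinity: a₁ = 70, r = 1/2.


S∞ = a₁/(1-r) = 70/(1 - 1/2)
= 70/(1/2)
= 140

S∞ = 140


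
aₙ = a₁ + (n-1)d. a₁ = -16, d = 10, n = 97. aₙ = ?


aₙ = a₁ + (n-1)d
= -16 + (97-1)×10
= -16 + 960
= 944

a_97 = 944


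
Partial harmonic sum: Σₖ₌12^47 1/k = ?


Σₖ₌12^47 1/k = 1/12 + 1/13 + 1/14 + ... + 1/47
= 627816166374159054023/442720643463713815200
≈ 1.4181

Sum = 627816166374159054023/442720643463713815200 ≈ 1.4181


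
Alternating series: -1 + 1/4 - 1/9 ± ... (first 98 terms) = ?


S = -1 + 1/4 - 1/9 + 1/16 - 1/25 + 1/36 - 1/49 + 1/64 ± ...
= -0.8224
(Full series converges to -π²/12 ≈ -0.8225)

S_98 = -0.8224


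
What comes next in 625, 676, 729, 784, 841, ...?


Pattern: perfect squares: n²
Terms: 625, 676, 729, 784, 841
Next term = 900

Next term = 900


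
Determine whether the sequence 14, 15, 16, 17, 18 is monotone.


Differences: 1, 1, 1, 1
All differences > 0 → strictly INCREASING

Monotonically increasing


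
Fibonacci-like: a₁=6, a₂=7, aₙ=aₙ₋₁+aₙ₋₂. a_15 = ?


Computing iteratively: 6, 7, 13, 20, 33, 53, 86, 139, 225, 364, 589, 953, ...
a_15 = 4037

a_15 = 4037


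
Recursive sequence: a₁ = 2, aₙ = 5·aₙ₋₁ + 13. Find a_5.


Computing step by step:
a_1 = 2
a_2 = 23
a_3 = 128
a_4 = 653
a_5 = 3278


a_5 = 3278


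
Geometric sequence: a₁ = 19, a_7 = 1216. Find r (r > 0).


r^(n-1) = aₙ/a₁
r^6 = 1216/19 = 64
r = 64^(1/6)
= ±2; taking r > 0 gives r = 2

r = 2


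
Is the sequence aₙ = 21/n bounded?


a₁ = 21, a₂ = 21/2, a₃ = 21/3, ...
0 < aₙ ≤ 21 for all n ≥ 1
Lower bound: 0, Upper bound: 21
The sequence IS bounded

Bounded (0 < aₙ ≤ 21)


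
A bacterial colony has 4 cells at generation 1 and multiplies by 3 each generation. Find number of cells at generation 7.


aₙ = a₁·r^(n-1)
= 4×3^6
= 4×729
= 2916

a_7 = 2916


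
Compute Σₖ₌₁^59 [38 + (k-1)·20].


aₙ = 38 + (59-1)×20 = 1198
Sₙ = n(a₁+aₙ)/2 = 59×(38+1198)/2
= 59×1236/2 = 36462

S_59 = 36462


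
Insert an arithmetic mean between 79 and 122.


AM = (79 + 122)/2 = 201/2 = 100.5

AM = 100.5


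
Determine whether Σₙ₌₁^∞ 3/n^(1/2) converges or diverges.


p-series test: Σ c/n^p converges if p > 1, diverges if p ≤ 1 (constant c > 0 doesn't affect convergence).
p = 1/2
1/2 ≤ 1 → DIVERGES

Diverges (p = 1/2 ≤ 1)


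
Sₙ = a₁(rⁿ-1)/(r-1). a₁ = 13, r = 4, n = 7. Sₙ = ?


Sₙ = 13×(4^7 - 1)/(4 - 1)
= 13×(16384 - 1)/3
= 13×16383/3
= 70993

S_7 = 70993


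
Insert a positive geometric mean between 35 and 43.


GM = √(35×43) = √1505 = 38.7943

GM = 38.7943


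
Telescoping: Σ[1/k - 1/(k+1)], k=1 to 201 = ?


Telescoping: adjacent terms cancel.
= 1/1 - 1/202
= 1 - 1/202 = 201/202

Sum = 201/202


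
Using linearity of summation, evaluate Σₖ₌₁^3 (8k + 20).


Σ(8k+20) = 8·Σk + 20·n
= 8·6 + 20·3
= 48 + 60 = 108

Σ = 108


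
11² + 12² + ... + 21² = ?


Σₖ₌11^21 k² = Σₖ₌₁^21 k² − Σₖ₌₁^10 k²
= 21·22·43/6 − 10·11·21/6
= 3311 − 385 = 2926

Σk² = 2926


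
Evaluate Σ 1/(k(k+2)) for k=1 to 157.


1/(k(k+2)) = (1/2)·(1/k - 1/(k+2)) (partial fractions)
Telescoping: Σ = (1/2)·(1 + 1/2 - 1/158 - 1/159) = 18683/25122

Sum = 18683/25122


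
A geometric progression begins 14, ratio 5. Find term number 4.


aₙ = a₁·r^(n-1)
= 14×5^3
= 14×125
= 1750

a_4 = 1750


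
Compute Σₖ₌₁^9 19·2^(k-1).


Sₙ = 19×(2^9 - 1)/(2 - 1)
= 19×(512 - 1)/1
= 19×511/1
= 9709

S_9 = 9709


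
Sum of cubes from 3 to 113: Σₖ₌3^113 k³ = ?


Σₖ₌3^113 k³ = [113·114/2]² − [2·3/2]²
= 41486481 − 9 = 41486472

Σk³ = 41486472


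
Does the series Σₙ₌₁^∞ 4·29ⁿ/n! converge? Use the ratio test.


aₙ = 4·29^n/n!
a_{n+1}/aₙ = 29^(n+1)/(n+1)! × n!/29^n  (constant 4 cancels)
= 29/(n+1)
L = lim(n→∞) 29/(n+1) = 0
L < 1 → series CONVERGES

Converges (ratio test: L = 0 < 1)


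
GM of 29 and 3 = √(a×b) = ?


GM = √(29×3) = √87 = 9.3274

GM = 9.3274


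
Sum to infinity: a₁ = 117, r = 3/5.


S∞ = a₁/(1-r) = 117/(1 - 3/5)
= 117/(2/5)
= 585/2

S∞ = 585/2


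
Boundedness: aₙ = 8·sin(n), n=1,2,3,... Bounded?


For all n, -1 ≤ sin(n) ≤ 1, so -8 ≤ 8·sin(n) ≤ 8
Lower bound: -8, Upper bound: 8
The sequence IS bounded

Bounded (-8 ≤ aₙ ≤ 8)


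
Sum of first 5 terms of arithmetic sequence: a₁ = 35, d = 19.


aₙ = 35 + (5-1)×19 = 111
Sₙ = n(a₁+aₙ)/2 = 5×(35+111)/2
= 5×146/2 = 365

S_5 = 365


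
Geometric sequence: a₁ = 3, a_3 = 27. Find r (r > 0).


r^(n-1) = aₙ/a₁
r^2 = 27/3 = 9
r = 9^(1/2)
= ±3; taking r > 0 gives r = 3

r = 3


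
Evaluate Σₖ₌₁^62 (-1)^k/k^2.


S = -1 + 1/4 - 1/9 + 1/16 - 1/25 + 1/36 - 1/49 + 1/64 ± ...
= -0.8223
(Full series converges to -π²/12 ≈ -0.8225)

S_62 = -0.8223


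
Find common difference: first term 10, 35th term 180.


d = (aₙ - a₁)/(n-1)
= (180 - 10)/(35-1)
= 170/34 = 5

d = 5


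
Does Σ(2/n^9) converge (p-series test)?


p-series test: Σ c/n^p converges if p > 1, diverges if p ≤ 1 (constant c > 0 doesn't affect convergence).
p = 9
9 > 1 → CONVERGES

Converges (p = 9 > 1)


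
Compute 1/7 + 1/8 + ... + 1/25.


Σₖ₌7^25 1/k = 1/7 + 1/8 + 1/9 + ... + 1/25
= 12189421207/8923714800
≈ 1.366

Sum = 12189421207/8923714800 ≈ 1.366


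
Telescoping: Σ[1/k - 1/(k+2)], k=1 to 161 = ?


Telescoping with gap 2: two head and two tail terms survive.
= (1 + 1/2) - (1/162 + 1/163)
= 3/2 - 1/162 - 1/163 = 19642/13203

Sum = 19642/13203


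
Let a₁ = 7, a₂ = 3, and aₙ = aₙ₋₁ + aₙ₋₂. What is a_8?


Computing iteratively: 7, 3, 10, 13, 23, 36, 59, 95
a_8 = 95

a_8 = 95


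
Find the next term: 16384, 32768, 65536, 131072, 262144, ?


Pattern: powers of 2: 2ⁿ
Terms: 16384, 32768, 65536, 131072, 262144
Next term = 524288

Next term = 524288


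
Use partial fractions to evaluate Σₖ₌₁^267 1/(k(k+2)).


1/(k(k+2)) = (1/2)·(1/k - 1/(k+2)) (partial fractions)
Telescoping: Σ = (1/2)·(1 + 1/2 - 1/268 - 1/269) = 107601/144184

Sum = 107601/144184


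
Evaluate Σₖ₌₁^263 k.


n(n+1)/2 = 263×264/2 = 69432/2 = 34716

Σk = 34716


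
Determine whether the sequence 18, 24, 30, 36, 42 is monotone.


Differences: 6, 6, 6, 6
All differences > 0 → strictly INCREASING

Monotonically increasing


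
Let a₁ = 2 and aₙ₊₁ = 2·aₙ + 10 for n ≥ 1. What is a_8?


Computing step by step:
a_1 = 2
a_2 = 14
a_3 = 38
a_4 = 86
a_5 = 182
a_6 = 374
a_7 = 758
a_8 = 1526


a_8 = 1526


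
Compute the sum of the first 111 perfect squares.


n = 111
n(n+1)(2n+1)/6 = 111×112×223/6
= 2772336/6 = 462056

Σk² = 462056


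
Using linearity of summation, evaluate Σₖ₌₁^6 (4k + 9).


Σ(4k+9) = 4·Σk + 9·n
= 4·21 + 9·6
= 84 + 54 = 138

Σ = 138


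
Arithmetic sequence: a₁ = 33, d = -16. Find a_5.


aₙ = a₁ + (n-1)d
= 33 + (5-1)×-16
= 33 - 64
= -31

a_5 = -31


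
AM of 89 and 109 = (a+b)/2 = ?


AM = (89 + 109)/2 = 198/2 = 99

AM = 99


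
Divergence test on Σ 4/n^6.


lim(n→∞) 4/n^6 = 0
lim aₙ = 0 → nth-term test is INCONCLUSIVE
(Need other tests; this is actually a convergent p-series with p=6 > 1)

Inconclusive (lim aₙ = 0; need another test)


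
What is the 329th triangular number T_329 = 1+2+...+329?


n(n+1)/2 = 329×330/2 = 108570/2 = 54285

Σk = 54285


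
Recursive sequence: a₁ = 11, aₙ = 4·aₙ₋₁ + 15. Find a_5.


Computing step by step:
a_1 = 11
a_2 = 59
a_3 = 251
a_4 = 1019
a_5 = 4091


a_5 = 4091


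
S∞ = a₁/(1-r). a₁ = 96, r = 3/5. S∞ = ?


S∞ = a₁/(1-r) = 96/(1 - 3/5)
= 96/(2/5)
= 240

S∞ = 240


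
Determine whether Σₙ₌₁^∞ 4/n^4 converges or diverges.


p-series test: Σ c/n^p converges if p > 1, diverges if p ≤ 1 (constant c > 0 doesn't affect convergence).
p = 4
4 > 1 → CONVERGES

Converges (p = 4 > 1)


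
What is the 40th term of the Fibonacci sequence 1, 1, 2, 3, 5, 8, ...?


Fibonacci sequence: 1, 1, 2, 3, 5, 8, 13, 21, 34, 55, 89, ...
F(40) = 102334155

F(40) = 102334155


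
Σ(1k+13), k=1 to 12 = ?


Σ(1k+13) = 1·Σk + 13·n
= 1·78 + 13·12
= 78 + 156 = 234

Σ = 234


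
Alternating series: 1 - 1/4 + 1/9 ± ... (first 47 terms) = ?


S = 1 - 1/4 + 1/9 - 1/16 + 1/25 - 1/36 + 1/49 - 1/64 ± ...
= 0.8227
(Full series converges to +π²/12 ≈ +0.8225)

S_47 = 0.8227


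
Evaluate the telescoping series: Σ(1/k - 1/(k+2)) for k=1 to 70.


Telescoping with gap 2: two head and two tail terms survive.
= (1 + 1/2) - (1/71 + 1/72)
= 3/2 - 1/71 - 1/72 = 7525/5112

Sum = 7525/5112


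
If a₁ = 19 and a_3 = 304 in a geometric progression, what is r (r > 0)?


r^(n-1) = aₙ/a₁
r^2 = 304/19 = 16
r = 16^(1/2)
= ±4; taking r > 0 gives r = 4

r = 4


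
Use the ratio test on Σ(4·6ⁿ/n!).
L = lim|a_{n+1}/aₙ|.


aₙ = 4·6^n/n!
a_{n+1}/aₙ = 6^(n+1)/(n+1)! × n!/6^n  (constant 4 cancels)
= 6/(n+1)
L = lim(n→∞) 6/(n+1) = 0
L < 1 → series CONVERGES

Converges (ratio test: L = 0 < 1)


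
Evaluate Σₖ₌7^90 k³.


Σₖ₌7^90 k³ = [90·91/2]² − [6·7/2]²
= 16769025 − 441 = 16768584

Σk³ = 16768584


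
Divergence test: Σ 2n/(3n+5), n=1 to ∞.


lim(n→∞) 2n/(3n+5) = 2/3 = 2/3  (divide numerator and denominator by n)
lim aₙ = 2/3 ≠ 0 → series DIVERGES

Diverges (lim aₙ = 2/3 ≠ 0)


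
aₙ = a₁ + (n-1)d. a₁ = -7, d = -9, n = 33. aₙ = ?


aₙ = a₁ + (n-1)d
= -7 + (33-1)×-9
= -7 - 288
= -295

a_33 = -295


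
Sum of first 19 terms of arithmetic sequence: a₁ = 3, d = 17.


aₙ = 3 + (19-1)×17 = 309
Sₙ = n(a₁+aₙ)/2 = 19×(3+309)/2
= 19×312/2 = 2964

S_19 = 2964


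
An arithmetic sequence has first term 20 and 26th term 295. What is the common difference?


d = (aₙ - a₁)/(n-1)
= (295 - 20)/(26-1)
= 275/25 = 11

d = 11


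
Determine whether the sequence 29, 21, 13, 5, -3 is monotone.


Differences: -8, -8, -8, -8
All differences < 0 → strictly DECREASING

Monotonically decreasing


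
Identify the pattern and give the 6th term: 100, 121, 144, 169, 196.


Pattern: perfect squares: n²
Terms: 100, 121, 144, 169, 196
Next term = 225

Next term = 225


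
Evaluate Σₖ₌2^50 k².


Σₖ₌2^50 k² = Σₖ₌₁^50 k² − Σₖ₌₁^1 k²
= 50·51·101/6 − 1·2·3/6
= 42925 − 1 = 42924

Σk² = 42924


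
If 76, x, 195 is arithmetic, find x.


AM = (76 + 195)/2 = 271/2 = 135.5

AM = 135.5


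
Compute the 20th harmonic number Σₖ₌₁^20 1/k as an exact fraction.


H_20 = 1/1 + 1/2 + 1/3 + ... + 1/20
= 55835135/15519504
≈ 3.5977

H_20 = 55835135/15519504 ≈ 3.5977


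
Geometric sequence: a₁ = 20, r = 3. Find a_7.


aₙ = a₁·r^(n-1)
= 20×3^6
= 20×729
= 14580

a_7 = 14580


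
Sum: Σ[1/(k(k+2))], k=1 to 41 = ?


1/(k(k+2)) = (1/2)·(1/k - 1/(k+2)) (partial fractions)
Telescoping: Σ = (1/2)·(1 + 1/2 - 1/42 - 1/43) = 656/903

Sum = 656/903


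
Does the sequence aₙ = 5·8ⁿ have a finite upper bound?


aₙ = 5·8ⁿ → as n→∞, aₙ→∞ (since base 8 > 1)
No finite upper bound exists
The sequence is UNBOUNDED

Unbounded (aₙ → ∞ as n → ∞)


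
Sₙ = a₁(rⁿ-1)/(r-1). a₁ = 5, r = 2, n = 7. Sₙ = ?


Sₙ = 5×(2^7 - 1)/(2 - 1)
= 5×(128 - 1)/1
= 5×127/1
= 635

S_7 = 635


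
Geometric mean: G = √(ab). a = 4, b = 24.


GM = √(4×24) = √96 = 9.798

GM = 9.798


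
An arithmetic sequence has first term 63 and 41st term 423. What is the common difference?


d = (aₙ - a₁)/(n-1)
= (423 - 63)/(41-1)
= 360/40 = 9

d = 9


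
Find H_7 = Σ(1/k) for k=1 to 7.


H_7 = 1/1 + 1/2 + 1/3 + 1/4 + 1/5 + 1/6 + 1/7
= 363/140
≈ 2.5929

H_7 = 363/140 ≈ 2.5929


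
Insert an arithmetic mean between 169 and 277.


AM = (169 + 277)/2 = 446/2 = 223

AM = 223


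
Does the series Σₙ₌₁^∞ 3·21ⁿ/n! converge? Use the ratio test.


aₙ = 3·21^n/n!
a_{n+1}/aₙ = 21^(n+1)/(n+1)! × n!/21^n  (constant 3 cancels)
= 21/(n+1)
L = lim(n→∞) 21/(n+1) = 0
L < 1 → series CONVERGES

Converges (ratio test: L = 0 < 1)


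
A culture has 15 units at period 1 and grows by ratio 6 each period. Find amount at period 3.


aₙ = a₁·r^(n-1)
= 15×6^2
= 15×36
= 540

a_3 = 540


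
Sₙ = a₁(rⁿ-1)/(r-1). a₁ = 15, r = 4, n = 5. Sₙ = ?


Sₙ = 15×(4^5 - 1)/(4 - 1)
= 15×(1024 - 1)/3
= 15×1023/3
= 5115

S_5 = 5115


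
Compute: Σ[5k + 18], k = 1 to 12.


Σ(5k+18) = 5·Σk + 18·n
= 5·78 + 18·12
= 390 + 216 = 606

Σ = 606


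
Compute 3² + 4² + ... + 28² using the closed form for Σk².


Σₖ₌3^28 k² = Σₖ₌₁^28 k² − Σₖ₌₁^2 k²
= 28·29·57/6 − 2·3·5/6
= 7714 − 5 = 7709

Σk² = 7709


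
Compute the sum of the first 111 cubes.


n(n+1)/2 = 111×112/2 = 6216
Σk³ = 6216² = 38638656

Σk³ = 38638656


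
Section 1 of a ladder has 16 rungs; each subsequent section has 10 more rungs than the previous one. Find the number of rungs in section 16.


aₙ = a₁ + (n-1)d
= 16 + (16-1)×10
= 16 + 150
= 166

a_16 = 166


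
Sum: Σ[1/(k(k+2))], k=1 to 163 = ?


1/(k(k+2)) = (1/2)·(1/k - 1/(k+2)) (partial fractions)
Telescoping: Σ = (1/2)·(1 + 1/2 - 1/164 - 1/165) = 40261/54120

Sum = 40261/54120


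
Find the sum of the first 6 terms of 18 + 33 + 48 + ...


aₙ = 18 + (6-1)×15 = 93
Sₙ = n(a₁+aₙ)/2 = 6×(18+93)/2
= 6×111/2 = 333

S_6 = 333


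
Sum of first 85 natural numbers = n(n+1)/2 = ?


n(n+1)/2 = 85×86/2 = 7310/2 = 3655

Σk = 3655


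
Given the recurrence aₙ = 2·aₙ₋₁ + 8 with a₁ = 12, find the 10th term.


Computing step by step:
a_1 = 12
a_2 = 32
a_3 = 72
a_4 = 152
a_5 = 312
a_6 = 632
a_7 = 1272
a_8 = 2552
a_9 = 5112
a_10 = 10232


a_10 = 10232


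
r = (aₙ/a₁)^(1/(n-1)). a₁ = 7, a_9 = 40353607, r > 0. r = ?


r^(n-1) = aₙ/a₁
r^8 = 40353607/7 = 5764801
r = 5764801^(1/8)
= ±7; taking r > 0 gives r = 7

r = 7


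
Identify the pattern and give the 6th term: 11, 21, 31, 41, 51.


Pattern: arithmetic (d=10)
Terms: 11, 21, 31, 41, 51
Next term = 61

Next term = 61


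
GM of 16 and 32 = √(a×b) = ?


GM = √(16×32) = √512 = 22.6274

GM = 22.6274


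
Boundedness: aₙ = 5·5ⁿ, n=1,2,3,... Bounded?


aₙ = 5·5ⁿ → as n→∞, aₙ→∞ (since base 5 > 1)
No finite upper bound exists
The sequence is UNBOUNDED

Unbounded (aₙ → ∞ as n → ∞)


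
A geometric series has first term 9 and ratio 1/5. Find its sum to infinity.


S∞ = a₁/(1-r) = 9/(1 - 1/5)
= 9/(4/5)
= 45/4

S∞ = 45/4


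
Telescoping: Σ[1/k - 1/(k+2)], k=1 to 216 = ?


Telescoping with gap 2: two head and two tail terms survive.
= (1 + 1/2) - (1/217 + 1/218)
= 3/2 - 1/217 - 1/218 = 35262/23653

Sum = 35262/23653


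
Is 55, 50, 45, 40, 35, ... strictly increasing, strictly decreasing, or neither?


Differences: -5, -5, -5, -5
All differences < 0 → strictly DECREASING

Monotonically decreasing


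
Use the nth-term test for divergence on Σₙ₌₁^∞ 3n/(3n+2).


lim(n→∞) 3n/(3n+2) = 3/3 = 1  (divide numerator and denominator by n)
lim aₙ = 1 ≠ 0 → series DIVERGES

Diverges (lim aₙ = 1 ≠ 0)


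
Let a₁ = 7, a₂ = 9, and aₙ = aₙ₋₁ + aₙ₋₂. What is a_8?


Computing iteratively: 7, 9, 16, 25, 41, 66, 107, 173
a_8 = 173

a_8 = 173


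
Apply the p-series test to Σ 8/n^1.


p-series test: Σ c/n^p converges if p > 1, diverges if p ≤ 1 (constant c > 0 doesn't affect convergence).
p = 1
1 ≤ 1 → DIVERGES

Diverges (p = 1 ≤ 1)


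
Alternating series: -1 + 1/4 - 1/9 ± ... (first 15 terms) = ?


S = -1 + 1/4 - 1/9 + 1/16 - 1/25 + 1/36 - 1/49 + 1/64 ± ...
= -0.8245
(Full series converges to -π²/12 ≈ -0.8225)

S_15 = -0.8245


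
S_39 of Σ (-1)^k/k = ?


S = -1 + 1/2 - 1/3 + 1/4 - 1/5 + 1/6 - 1/7 + 1/8 ± ...
= -0.7058
(Full series converges to -ln(2) ≈ -0.6931)

S_39 = -0.7058


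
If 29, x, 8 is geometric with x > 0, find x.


GM = √(29×8) = √232 = 15.2315

GM = 15.2315


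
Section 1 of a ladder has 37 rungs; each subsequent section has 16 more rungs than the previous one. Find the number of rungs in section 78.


aₙ = a₁ + (n-1)d
= 37 + (78-1)×16
= 37 + 1232
= 1269

a_78 = 1269


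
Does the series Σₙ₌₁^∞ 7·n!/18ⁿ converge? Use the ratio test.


aₙ = 7·n!/18^n
a_{n+1}/aₙ = (n+1)!/18^(n+1) × 18^n/n!  (constant 7 cancels)
= (n+1)/18
L = lim(n→∞) (n+1)/18 = ∞
L > 1 → series DIVERGES

Diverges (ratio test: L = ∞ > 1)


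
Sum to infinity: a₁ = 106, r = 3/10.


S∞ = a₁/(1-r) = 106/(1 - 3/10)
= 106/(7/10)
= 1060/7

S∞ = 1060/7


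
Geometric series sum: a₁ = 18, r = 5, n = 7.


Sₙ = 18×(5^7 - 1)/(5 - 1)
= 18×(78125 - 1)/4
= 18×78124/4
= 351558

S_7 = 351558


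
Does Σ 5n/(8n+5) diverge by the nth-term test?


lim(n→∞) 5n/(8n+5) = 5/8 = 5/8  (divide numerator and denominator by n)
lim aₙ = 5/8 ≠ 0 → series DIVERGES

Diverges (lim aₙ = 5/8 ≠ 0)


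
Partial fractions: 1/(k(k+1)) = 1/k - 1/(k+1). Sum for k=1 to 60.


1/(k(k+1)) = 1/k - 1/(k+1) (partial fractions)
Telescoping: Σ = 1 - 1/61 = 60/61

Sum = 60/61


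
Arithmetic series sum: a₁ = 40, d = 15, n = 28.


aₙ = 40 + (28-1)×15 = 445
Sₙ = n(a₁+aₙ)/2 = 28×(40+445)/2
= 28×485/2 = 6790

S_28 = 6790


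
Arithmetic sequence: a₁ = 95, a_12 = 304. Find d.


d = (aₙ - a₁)/(n-1)
= (304 - 95)/(12-1)
= 209/11 = 19

d = 19


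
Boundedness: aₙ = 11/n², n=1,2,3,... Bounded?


a₁ = 11, a₂ = 11/4, a₃ = 11/9, ...
0 < aₙ ≤ 11 for all n ≥ 1
The sequence IS bounded

Bounded (0 < aₙ ≤ 11)


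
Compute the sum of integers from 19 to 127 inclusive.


Σₖ₌19^127 k = Σₖ₌₁^127 k − Σₖ₌₁^18 k
= 127·128/2 − 18·19/2
= 8128 − 171 = 7957

Σk = 7957


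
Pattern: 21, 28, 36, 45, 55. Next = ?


Pattern: triangular numbers: n(n+1)/2
Terms: 21, 28, 36, 45, 55
Next term = 66

Next term = 66


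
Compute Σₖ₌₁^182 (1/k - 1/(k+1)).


Telescoping: adjacent terms cancel.
= 1/1 - 1/183
= 1 - 1/183 = 182/183

Sum = 182/183


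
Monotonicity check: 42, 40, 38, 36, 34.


Differences: -2, -2, -2, -2
All differences < 0 → strictly DECREASING

Monotonically decreasing


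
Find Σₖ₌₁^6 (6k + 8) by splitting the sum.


Σ(6k+8) = 6·Σk + 8·n
= 6·21 + 8·6
= 126 + 48 = 174

Σ = 174


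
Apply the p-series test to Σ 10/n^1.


p-series test: Σ c/n^p converges if p > 1, diverges if p ≤ 1 (constant c > 0 doesn't affect convergence).
p = 1
1 ≤ 1 → DIVERGES

Diverges (p = 1 ≤ 1)


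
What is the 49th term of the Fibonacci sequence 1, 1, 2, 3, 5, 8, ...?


Fibonacci sequence: 1, 1, 2, 3, 5, 8, 13, 21, 34, 55, 89, ...
F(49) = 7778742049

F(49) = 7778742049


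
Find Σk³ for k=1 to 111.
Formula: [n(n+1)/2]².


n(n+1)/2 = 111×112/2 = 6216
Σk³ = 6216² = 38638656

Σk³ = 38638656


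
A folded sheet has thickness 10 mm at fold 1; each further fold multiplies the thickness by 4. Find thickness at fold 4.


aₙ = a₁·r^(n-1)
= 10×4^3
= 10×64
= 640

a_4 = 640


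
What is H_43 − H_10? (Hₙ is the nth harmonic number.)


Σₖ₌11^43 1/k = 1/11 + 1/12 + 1/13 + ... + 1/43
= 1216865528621842739/856326196254765600
≈ 1.421

Sum = 1216865528621842739/856326196254765600 ≈ 1.421


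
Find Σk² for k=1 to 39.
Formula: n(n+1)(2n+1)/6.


n = 39
n(n+1)(2n+1)/6 = 39×40×79/6
= 123240/6 = 20540

Σk² = 20540


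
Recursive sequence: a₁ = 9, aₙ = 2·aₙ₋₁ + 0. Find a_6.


Computing step by step:
a_1 = 9
a_2 = 18
a_3 = 36
a_4 = 72
a_5 = 144
a_6 = 288


a_6 = 288


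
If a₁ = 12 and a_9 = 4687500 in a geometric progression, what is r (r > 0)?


r^(n-1) = aₙ/a₁
r^8 = 4687500/12 = 390625
r = 390625^(1/8)
= ±5; taking r > 0 gives r = 5

r = 5


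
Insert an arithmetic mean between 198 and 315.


AM = (198 + 315)/2 = 513/2 = 256.5

AM = 256.5


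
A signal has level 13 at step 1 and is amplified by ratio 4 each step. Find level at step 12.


aₙ = a₁·r^(n-1)
= 13×4^11
= 13×4194304
= 54525952

a_12 = 54525952


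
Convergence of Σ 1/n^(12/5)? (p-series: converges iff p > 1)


p-series test: Σ c/n^p converges if p > 1, diverges if p ≤ 1 (constant c > 0 doesn't affect convergence).
p = 12/5
12/5 > 1 → CONVERGES

Converges (p = 12/5 > 1)


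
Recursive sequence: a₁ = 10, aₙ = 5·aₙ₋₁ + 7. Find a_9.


Computing step by step:
a_1 = 10
a_2 = 57
a_3 = 292
a_4 = 1467
a_5 = 7342
a_6 = 36717
a_7 = 183592
a_8 = 917967
a_9 = 4589842


a_9 = 4589842


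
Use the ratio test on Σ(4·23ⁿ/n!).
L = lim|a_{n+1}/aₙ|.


aₙ = 4·23^n/n!
a_{n+1}/aₙ = 23^(n+1)/(n+1)! × n!/23^n  (constant 4 cancels)
= 23/(n+1)
L = lim(n→∞) 23/(n+1) = 0
L < 1 → series CONVERGES

Converges (ratio test: L = 0 < 1)


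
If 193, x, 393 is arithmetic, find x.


AM = (193 + 393)/2 = 586/2 = 293

AM = 293


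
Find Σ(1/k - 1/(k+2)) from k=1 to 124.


Telescoping with gap 2: two head and two tail terms survive.
= (1 + 1/2) - (1/125 + 1/126)
= 3/2 - 1/125 - 1/126 = 11687/7875

Sum = 11687/7875


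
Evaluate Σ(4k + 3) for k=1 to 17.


Σ(4k+3) = 4·Σk + 3·n
= 4·153 + 3·17
= 612 + 51 = 663

Σ = 663


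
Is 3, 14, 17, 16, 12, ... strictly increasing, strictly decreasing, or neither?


Differences: 11, 3, -1, -4
Difference at position 1 is +11 (> 0) but position 3 is -1 (< 0) — sequence both rises and falls
→ NOT monotonic

Not monotonic


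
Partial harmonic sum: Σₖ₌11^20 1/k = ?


Σₖ₌11^20 1/k = 1/11 + 1/12 + 1/13 + 1/14 + 1/15 + 1/16 + 1/17 + 1/18 + 1/19 + 1/20
= 155685007/232792560
≈ 0.6688

Sum = 155685007/232792560 ≈ 0.6688


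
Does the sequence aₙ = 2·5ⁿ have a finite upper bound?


aₙ = 2·5ⁿ → as n→∞, aₙ→∞ (since base 5 > 1)
No finite upper bound exists
The sequence is UNBOUNDED

Unbounded (aₙ → ∞ as n → ∞)


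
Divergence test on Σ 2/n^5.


lim(n→∞) 2/n^5 = 0
lim aₙ = 0 → nth-term test is INCONCLUSIVE
(Need other tests; this is actually a convergent p-series with p=5 > 1)

Inconclusive (lim aₙ = 0; need another test)


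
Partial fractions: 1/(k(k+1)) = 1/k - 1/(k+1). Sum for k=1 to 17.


1/(k(k+1)) = 1/k - 1/(k+1) (partial fractions)
Telescoping: Σ = 1 - 1/18 = 17/18

Sum = 17/18


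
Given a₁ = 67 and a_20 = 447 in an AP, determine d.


d = (aₙ - a₁)/(n-1)
= (447 - 67)/(20-1)
= 380/19 = 20

d = 20


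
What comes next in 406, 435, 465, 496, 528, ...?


Pattern: triangular numbers: n(n+1)/2
Terms: 406, 435, 465, 496, 528
Next term = 561

Next term = 561


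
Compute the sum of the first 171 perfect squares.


n = 171
n(n+1)(2n+1)/6 = 171×172×343/6
= 10088316/6 = 1681386

Σk² = 1681386


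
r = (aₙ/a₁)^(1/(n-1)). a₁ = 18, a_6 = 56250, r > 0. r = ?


r^(n-1) = aₙ/a₁
r^5 = 56250/18 = 3125
r = 3125^(1/5)
= 5

r = 5


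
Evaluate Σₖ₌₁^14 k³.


n(n+1)/2 = 14×15/2 = 105
Σk³ = 105² = 11025

Σk³ = 11025


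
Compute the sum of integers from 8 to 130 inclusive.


Σₖ₌8^130 k = Σₖ₌₁^130 k − Σₖ₌₁^7 k
= 130·131/2 − 7·8/2
= 8515 − 28 = 8487

Σk = 8487


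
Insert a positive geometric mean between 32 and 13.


GM = √(32×13) = √416 = 20.3961

GM = 20.3961


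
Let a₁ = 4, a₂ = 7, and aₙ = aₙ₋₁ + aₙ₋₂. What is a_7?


Computing iteratively: 4, 7, 11, 18, 29, 47, 76
a_7 = 76

a_7 = 76


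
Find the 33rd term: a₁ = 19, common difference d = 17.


aₙ = a₁ + (n-1)d
= 19 + (33-1)×17
= 19 + 544
= 563

a_33 = 563


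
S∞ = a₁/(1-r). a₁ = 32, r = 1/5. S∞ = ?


S∞ = a₁/(1-r) = 32/(1 - 1/5)
= 32/(4/5)
= 40

S∞ = 40


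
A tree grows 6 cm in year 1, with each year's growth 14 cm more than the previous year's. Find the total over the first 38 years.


aₙ = 6 + (38-1)×14 = 524
Sₙ = n(a₁+aₙ)/2 = 38×(6+524)/2
= 38×530/2 = 10070

S_38 = 10070


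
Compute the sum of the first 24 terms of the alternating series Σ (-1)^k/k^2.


S = -1 + 1/4 - 1/9 + 1/16 - 1/25 + 1/36 - 1/49 + 1/64 ± ...
= -0.8216
(Full series converges to -π²/12 ≈ -0.8225)

S_24 = -0.8216


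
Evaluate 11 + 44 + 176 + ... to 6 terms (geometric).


Sₙ = 11×(4^6 - 1)/(4 - 1)
= 11×(4096 - 1)/3
= 11×4095/3
= 15015

S_6 = 15015


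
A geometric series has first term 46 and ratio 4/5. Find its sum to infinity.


S∞ = a₁/(1-r) = 46/(1 - 4/5)
= 46/(1/5)
= 230

S∞ = 230


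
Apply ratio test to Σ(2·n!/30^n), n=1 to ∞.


aₙ = 2·n!/30^n
a_{n+1}/aₙ = (n+1)!/30^(n+1) × 30^n/n!  (constant 2 cancels)
= (n+1)/30
L = lim(n→∞) (n+1)/30 = ∞
L > 1 → series DIVERGES

Diverges (ratio test: L = ∞ > 1)


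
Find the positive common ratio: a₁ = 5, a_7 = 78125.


r^(n-1) = aₙ/a₁
r^6 = 78125/5 = 15625
r = 15625^(1/6)
= ±5; taking r > 0 gives r = 5

r = 5


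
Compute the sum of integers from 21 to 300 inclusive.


Σₖ₌21^300 k = Σₖ₌₁^300 k − Σₖ₌₁^20 k
= 300·301/2 − 20·21/2
= 45150 − 210 = 44940

Σk = 44940


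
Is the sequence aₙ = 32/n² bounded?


a₁ = 32, a₂ = 32/4, a₃ = 32/9, ...
0 < aₙ ≤ 32 for all n ≥ 1
The sequence IS bounded

Bounded (0 < aₙ ≤ 32)


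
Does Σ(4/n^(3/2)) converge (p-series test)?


p-series test: Σ c/n^p converges if p > 1, diverges if p ≤ 1 (constant c > 0 doesn't affect convergence).
p = 3/2
3/2 > 1 → CONVERGES

Converges (p = 3/2 > 1)


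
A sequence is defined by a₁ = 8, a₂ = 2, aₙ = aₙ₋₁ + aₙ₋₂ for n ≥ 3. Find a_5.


Computing iteratively: 8, 2, 10, 12, 22
a_5 = 22

a_5 = 22


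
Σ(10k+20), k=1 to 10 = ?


Σ(10k+20) = 10·Σk + 20·n
= 10·55 + 20·10
= 550 + 200 = 750

Σ = 750


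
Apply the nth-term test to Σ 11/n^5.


lim(n→∞) 11/n^5 = 0
lim aₙ = 0 → nth-term test is INCONCLUSIVE
(Need other tests; this is actually a convergent p-series with p=5 > 1)

Inconclusive (lim aₙ = 0; need another test)


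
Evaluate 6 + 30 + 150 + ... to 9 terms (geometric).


Sₙ = 6×(5^9 - 1)/(5 - 1)
= 6×(1953125 - 1)/4
= 6×1953124/4
= 2929686

S_9 = 2929686


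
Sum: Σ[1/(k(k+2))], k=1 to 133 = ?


1/(k(k+2)) = (1/2)·(1/k - 1/(k+2)) (partial fractions)
Telescoping: Σ = (1/2)·(1 + 1/2 - 1/134 - 1/135) = 13433/18090

Sum = 13433/18090


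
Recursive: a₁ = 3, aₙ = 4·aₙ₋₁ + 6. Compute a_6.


Computing step by step:
a_1 = 3
a_2 = 18
a_3 = 78
a_4 = 318
a_5 = 1278
a_6 = 5118


a_6 = 5118


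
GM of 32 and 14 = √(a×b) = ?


GM = √(32×14) = √448 = 21.166

GM = 21.166


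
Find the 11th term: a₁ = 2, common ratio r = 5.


aₙ = a₁·r^(n-1)
= 2×5^10
= 2×9765625
= 19531250

a_11 = 19531250


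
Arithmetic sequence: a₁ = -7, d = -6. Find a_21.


aₙ = a₁ + (n-1)d
= -7 + (21-1)×-6
= -7 - 120
= -127

a_21 = -127


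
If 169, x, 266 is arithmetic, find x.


AM = (169 + 266)/2 = 435/2 = 217.5

AM = 217.5


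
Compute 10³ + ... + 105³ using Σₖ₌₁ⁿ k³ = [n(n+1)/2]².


Σₖ₌10^105 k³ = [105·106/2]² − [9·10/2]²
= 30969225 − 2025 = 30967200

Σk³ = 30967200


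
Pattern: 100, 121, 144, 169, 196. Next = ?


Pattern: perfect squares: n²
Terms: 100, 121, 144, 169, 196
Next term = 225

Next term = 225


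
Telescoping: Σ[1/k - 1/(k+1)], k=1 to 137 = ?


Telescoping: adjacent terms cancel.
= 1/1 - 1/138
= 1 - 1/138 = 137/138

Sum = 137/138


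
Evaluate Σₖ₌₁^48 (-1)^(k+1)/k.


S = 1 - 1/2 + 1/3 - 1/4 + 1/5 - 1/6 + 1/7 - 1/8 ± ...
= 0.6828
(Full series converges to +ln(2) ≈ +0.6931)

S_48 = 0.6828


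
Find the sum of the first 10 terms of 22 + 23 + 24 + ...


aₙ = 22 + (10-1)×1 = 31
Sₙ = n(a₁+aₙ)/2 = 10×(22+31)/2
= 10×53/2 = 265

S_10 = 265


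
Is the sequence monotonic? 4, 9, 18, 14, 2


Differences: 5, 9, -4, -12
Difference at position 1 is +5 (> 0) but position 3 is -4 (< 0) — sequence both rises and falls
→ NOT monotonic

Not monotonic


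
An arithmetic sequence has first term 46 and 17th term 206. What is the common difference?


d = (aₙ - a₁)/(n-1)
= (206 - 46)/(17-1)
= 160/16 = 10

d = 10


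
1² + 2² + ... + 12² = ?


n = 12
n(n+1)(2n+1)/6 = 12×13×25/6
= 3900/6 = 650

Σk² = 650


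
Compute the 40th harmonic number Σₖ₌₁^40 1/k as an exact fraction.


H_40 = 1/1 + 1/2 + 1/3 + ... + 1/40
= 2078178381193813/485721041551200
≈ 4.2785

H_40 = 2078178381193813/485721041551200 ≈ 4.2785


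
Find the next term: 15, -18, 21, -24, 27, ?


Pattern: alternating sign, magnitude arithmetic (d=3)
Terms: 15, -18, 21, -24, 27
Next term = -30

Next term = -30


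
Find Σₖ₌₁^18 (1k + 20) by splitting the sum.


Σ(1k+20) = 1·Σk + 20·n
= 1·171 + 20·18
= 171 + 360 = 531

Σ = 531


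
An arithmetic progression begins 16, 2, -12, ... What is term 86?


aₙ = a₁ + (n-1)d
= 16 + (86-1)×-14
= 16 - 1190
= -1174

a_86 = -1174


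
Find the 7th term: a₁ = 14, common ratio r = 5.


aₙ = a₁·r^(n-1)
= 14×5^6
= 14×15625
= 218750

a_7 = 218750


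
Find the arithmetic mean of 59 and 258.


AM = (59 + 258)/2 = 317/2 = 158.5

AM = 158.5


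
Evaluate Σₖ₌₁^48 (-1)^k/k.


S = -1 + 1/2 - 1/3 + 1/4 - 1/5 + 1/6 - 1/7 + 1/8 ± ...
= -0.6828
(Full series converges to -ln(2) ≈ -0.6931)

S_48 = -0.6828


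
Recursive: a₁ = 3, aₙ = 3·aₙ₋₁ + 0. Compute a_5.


Computing step by step:
a_1 = 3
a_2 = 9
a_3 = 27
a_4 = 81
a_5 = 243


a_5 = 243


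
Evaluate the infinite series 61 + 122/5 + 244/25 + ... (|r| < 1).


S∞ = a₁/(1-r) = 61/(1 - 2/5)
= 61/(3/5)
= 305/3

S∞ = 305/3


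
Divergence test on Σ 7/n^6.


lim(n→∞) 7/n^6 = 0
lim aₙ = 0 → nth-term test is INCONCLUSIVE
(Need other tests; this is actually a convergent p-series with p=6 > 1)

Inconclusive (lim aₙ = 0; need another test)


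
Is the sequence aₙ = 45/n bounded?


a₁ = 45, a₂ = 45/2, a₃ = 45/3, ...
0 < aₙ ≤ 45 for all n ≥ 1
Lower bound: 0, Upper bound: 45
The sequence IS bounded

Bounded (0 < aₙ ≤ 45)


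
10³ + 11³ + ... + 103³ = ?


Σₖ₌10^103 k³ = [103·104/2]² − [9·10/2]²
= 28686736 − 2025 = 28684711

Σk³ = 28684711


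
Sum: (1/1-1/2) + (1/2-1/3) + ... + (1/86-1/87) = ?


Telescoping: adjacent terms cancel.
= 1/1 - 1/87
= 1 - 1/87 = 86/87

Sum = 86/87


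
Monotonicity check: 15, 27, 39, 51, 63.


Differences: 12, 12, 12, 12
All differences > 0 → strictly INCREASING

Monotonically increasing


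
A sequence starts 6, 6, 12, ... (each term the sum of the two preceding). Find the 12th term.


Computing iteratively: 6, 6, 12, 18, 30, 48, 78, 126, 204, 330, 534, 864
a_12 = 864

a_12 = 864


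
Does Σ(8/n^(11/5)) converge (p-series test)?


p-series test: Σ c/n^p converges if p > 1, diverges if p ≤ 1 (constant c > 0 doesn't affect convergence).
p = 11/5
11/5 > 1 → CONVERGES

Converges (p = 11/5 > 1)


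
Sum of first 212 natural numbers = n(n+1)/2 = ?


n(n+1)/2 = 212×213/2 = 45156/2 = 22578

Σk = 22578


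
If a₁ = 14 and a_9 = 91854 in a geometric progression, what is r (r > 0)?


r^(n-1) = aₙ/a₁
r^8 = 91854/14 = 6561
r = 6561^(1/8)
= ±3; taking r > 0 gives r = 3

r = 3


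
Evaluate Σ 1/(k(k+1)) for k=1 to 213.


1/(k(k+1)) = 1/k - 1/(k+1) (partial fractions)
Telescoping: Σ = 1 - 1/214 = 213/214

Sum = 213/214


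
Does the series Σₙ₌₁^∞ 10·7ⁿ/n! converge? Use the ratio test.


aₙ = 10·7^n/n!
a_{n+1}/aₙ = 7^(n+1)/(n+1)! × n!/7^n  (constant 10 cancels)
= 7/(n+1)
L = lim(n→∞) 7/(n+1) = 0
L < 1 → series CONVERGES

Converges (ratio test: L = 0 < 1)


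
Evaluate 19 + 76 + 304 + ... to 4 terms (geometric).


Sₙ = 19×(4^4 - 1)/(4 - 1)
= 19×(256 - 1)/3
= 19×255/3
= 1615

S_4 = 1615


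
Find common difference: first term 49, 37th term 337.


d = (aₙ - a₁)/(n-1)
= (337 - 49)/(37-1)
= 288/36 = 8

d = 8


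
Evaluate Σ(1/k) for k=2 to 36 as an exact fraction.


Σₖ₌2^36 1/k = 1/2 + 1/3 + 1/4 + ... + 1/36
= 41674329717109/13127595717600
≈ 3.1746

Sum = 41674329717109/13127595717600 ≈ 3.1746


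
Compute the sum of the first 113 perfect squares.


n = 113
n(n+1)(2n+1)/6 = 113×114×227/6
= 2924214/6 = 487369

Σk² = 487369


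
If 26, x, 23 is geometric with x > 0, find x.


GM = √(26×23) = √598 = 24.454

GM = 24.454


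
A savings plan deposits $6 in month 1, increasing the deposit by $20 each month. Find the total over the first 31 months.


aₙ = 6 + (31-1)×20 = 606
Sₙ = n(a₁+aₙ)/2 = 31×(6+606)/2
= 31×612/2 = 9486

S_31 = 9486


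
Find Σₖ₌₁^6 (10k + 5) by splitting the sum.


Σ(10k+5) = 10·Σk + 5·n
= 10·21 + 5·6
= 210 + 30 = 240

Σ = 240


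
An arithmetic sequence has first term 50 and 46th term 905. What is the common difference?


d = (aₙ - a₁)/(n-1)
= (905 - 50)/(46-1)
= 855/45 = 19

d = 19


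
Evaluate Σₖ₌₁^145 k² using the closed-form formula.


n = 145
n(n+1)(2n+1)/6 = 145×146×291/6
= 6160470/6 = 1026745

Σk² = 1026745


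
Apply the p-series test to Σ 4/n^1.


p-series test: Σ c/n^p converges if p > 1, diverges if p ≤ 1 (constant c > 0 doesn't affect convergence).
p = 1
1 ≤ 1 → DIVERGES

Diverges (p = 1 ≤ 1)


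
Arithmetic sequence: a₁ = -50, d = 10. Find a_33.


aₙ = a₁ + (n-1)d
= -50 + (33-1)×10
= -50 + 320
= 270

a_33 = 270


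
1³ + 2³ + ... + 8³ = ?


n(n+1)/2 = 8×9/2 = 36
Σk³ = 36² = 1296

Σk³ = 1296


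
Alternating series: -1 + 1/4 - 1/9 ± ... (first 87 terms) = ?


S = -1 + 1/4 - 1/9 + 1/16 - 1/25 + 1/36 - 1/49 + 1/64 ± ...
= -0.8225
(Full series converges to -π²/12 ≈ -0.8225)

S_87 = -0.8225


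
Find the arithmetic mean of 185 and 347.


AM = (185 + 347)/2 = 532/2 = 266

AM = 266


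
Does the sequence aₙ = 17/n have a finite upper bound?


a₁ = 17, a₂ = 17/2, a₃ = 17/3, ...
0 < aₙ ≤ 17 for all n ≥ 1
Lower bound: 0, Upper bound: 17
The sequence IS bounded

Bounded (0 < aₙ ≤ 17)


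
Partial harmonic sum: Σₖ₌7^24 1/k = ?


Σₖ₌7^24 1/k = 1/7 + 1/8 + 1/9 + ... + 1/24
= 2366494523/1784742960
≈ 1.326

Sum = 2366494523/1784742960 ≈ 1.326


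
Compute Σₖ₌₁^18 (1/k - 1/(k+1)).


Telescoping: adjacent terms cancel.
= 1/1 - 1/19
= 1 - 1/19 = 18/19

Sum = 18/19


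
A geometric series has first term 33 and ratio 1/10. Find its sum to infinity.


S∞ = a₁/(1-r) = 33/(1 - 1/10)
= 33/(9/10)
= 110/3

S∞ = 110/3


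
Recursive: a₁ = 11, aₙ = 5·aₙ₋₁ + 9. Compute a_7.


Computing step by step:
a_1 = 11
a_2 = 64
a_3 = 329
a_4 = 1654
a_5 = 8279
a_6 = 41404
a_7 = 207029


a_7 = 207029


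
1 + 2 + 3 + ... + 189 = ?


n(n+1)/2 = 189×190/2 = 35910/2 = 17955

Σk = 17955


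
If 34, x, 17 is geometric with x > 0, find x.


GM = √(34×17) = √578 = 24.0416

GM = 24.0416


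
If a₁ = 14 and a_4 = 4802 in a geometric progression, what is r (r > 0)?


r^(n-1) = aₙ/a₁
r^3 = 4802/14 = 343
r = 343^(1/3)
= 7

r = 7


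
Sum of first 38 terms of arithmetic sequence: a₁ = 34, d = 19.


aₙ = 34 + (38-1)×19 = 737
Sₙ = n(a₁+aₙ)/2 = 38×(34+737)/2
= 38×771/2 = 14649

S_38 = 14649


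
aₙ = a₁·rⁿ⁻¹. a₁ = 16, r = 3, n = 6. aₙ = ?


aₙ = a₁·r^(n-1)
= 16×3^5
= 16×243
= 3888

a_6 = 3888


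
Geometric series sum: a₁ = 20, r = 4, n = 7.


Sₙ = 20×(4^7 - 1)/(4 - 1)
= 20×(16384 - 1)/3
= 20×16383/3
= 109220

S_7 = 109220


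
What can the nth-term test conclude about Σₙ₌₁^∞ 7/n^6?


lim(n→∞) 7/n^6 = 0
lim aₙ = 0 → nth-term test is INCONCLUSIVE
(Need other tests; this is actually a convergent p-series with p=6 > 1)

Inconclusive (lim aₙ = 0; need another test)


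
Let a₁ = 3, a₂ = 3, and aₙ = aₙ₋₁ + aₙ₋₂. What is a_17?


Computing iteratively: 3, 3, 6, 9, 15, 24, 39, 63, 102, 165, 267, 432, ...
a_17 = 4791

a_17 = 4791


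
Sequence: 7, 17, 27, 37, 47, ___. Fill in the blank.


Pattern: arithmetic (d=10)
Terms: 7, 17, 27, 37, 47
Next term = 57

Next term = 57


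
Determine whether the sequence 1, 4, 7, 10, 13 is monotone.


Differences: 3, 3, 3, 3
All differences > 0 → strictly INCREASING

Monotonically increasing


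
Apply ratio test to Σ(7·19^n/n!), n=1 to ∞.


aₙ = 7·19^n/n!
a_{n+1}/aₙ = 19^(n+1)/(n+1)! × n!/19^n  (constant 7 cancels)
= 19/(n+1)
L = lim(n→∞) 19/(n+1) = 0
L < 1 → series CONVERGES

Converges (ratio test: L = 0 < 1)
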